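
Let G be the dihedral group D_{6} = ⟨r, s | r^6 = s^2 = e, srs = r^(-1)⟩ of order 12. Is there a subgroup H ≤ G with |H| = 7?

7 does not divide |G| = 12, so by Lagrange no subgroup of order 7 exists.

No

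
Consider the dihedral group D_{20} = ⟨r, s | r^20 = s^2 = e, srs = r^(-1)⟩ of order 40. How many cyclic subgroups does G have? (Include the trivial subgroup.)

26

Each element a generates a cyclic subgroup ⟨a⟩; distinct elements may generate the same one (a cyclic group of order d has φ(d) generators).
Cyclic subgroups by order — order 1: 1; order 2: 21; order 4: 1; order 5: 1; order 10: 1; order 20: 1.
Total: 26.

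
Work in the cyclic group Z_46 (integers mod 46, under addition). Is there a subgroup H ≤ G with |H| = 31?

No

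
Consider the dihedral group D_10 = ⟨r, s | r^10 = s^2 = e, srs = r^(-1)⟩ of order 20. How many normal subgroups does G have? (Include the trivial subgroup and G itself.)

7

G has 22 subgroups. Checking conjugation-invariance by order — order 1: 1/1 normal; order 2: 1/11 normal; order 4: 0/5 normal; order 5: 1/1 normal; order 10: 3/3 normal; order 20: 1/1 normal.
Total normal subgroups: 7.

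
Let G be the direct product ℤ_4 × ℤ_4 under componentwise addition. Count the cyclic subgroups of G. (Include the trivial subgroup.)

Each element a generates a cyclic subgroup ⟨a⟩; distinct elements may generate the same one (a cyclic group of order d has φ(d) generators).
Cyclic subgroups by order — order 1: 1; order 2: 3; order 4: 6.
Total: 10.

10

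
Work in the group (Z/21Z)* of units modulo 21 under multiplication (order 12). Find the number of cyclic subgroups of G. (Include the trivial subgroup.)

8

Each element a generates a cyclic subgroup ⟨a⟩; distinct elements may generate the same one (a cyclic group of order d has φ(d) generators).
Cyclic subgroups by order — order 1: 1; order 2: 3; order 3: 1; order 6: 3.
Total: 8.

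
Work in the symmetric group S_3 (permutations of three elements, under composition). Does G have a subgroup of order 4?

No

4 does not divide |G| = 6, so by Lagrange no subgroup of order 4 exists.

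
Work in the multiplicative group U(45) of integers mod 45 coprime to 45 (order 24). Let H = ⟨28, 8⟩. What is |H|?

8

|⟨28⟩| = 4 and |⟨8⟩| = 4, so |H| is a multiple of lcm(4, 4) = 4 and divides |G| = 24.
Closing under the operation: H = {1, 8, 17, 19, 26, 28, 37, 44}, so |H| = 8.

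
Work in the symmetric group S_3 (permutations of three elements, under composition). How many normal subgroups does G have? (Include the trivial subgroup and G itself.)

G has 6 subgroups. Checking conjugation-invariance by order — order 1: 1/1 normal; order 2: 0/3 normal; order 3: 1/1 normal; order 6: 1/1 normal.
Total normal subgroups: 3.

3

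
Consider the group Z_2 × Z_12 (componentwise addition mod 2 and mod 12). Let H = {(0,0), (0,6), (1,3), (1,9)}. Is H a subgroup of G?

Yes

|H| = 4 divides |G| = 24, consistent with Lagrange.
H contains the identity, every element's inverse is in H, and H is closed under +: it is a subgroup.
In fact H = ⟨(1,9)⟩.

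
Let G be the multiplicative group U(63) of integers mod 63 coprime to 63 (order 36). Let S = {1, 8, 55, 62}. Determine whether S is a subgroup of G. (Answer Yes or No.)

Yes

|S| = 4 divides |G| = 36, consistent with Lagrange.
S contains the identity, every element's inverse is in S, and S is closed under ·: it is a subgroup.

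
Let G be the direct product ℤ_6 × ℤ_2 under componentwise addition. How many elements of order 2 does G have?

An element (a,b) has order lcm(ord(a), ord(b)); count pairs with lcm equal to 2.
Enumerating gives 3 such elements.

3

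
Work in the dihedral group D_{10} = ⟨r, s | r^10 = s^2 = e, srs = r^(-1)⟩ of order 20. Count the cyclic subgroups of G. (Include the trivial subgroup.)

14

A cyclic subgroup of order d is generated by each of its φ(d) elements of order d, so the cyclic subgroups of order d number (#elements of order d)/φ(d).
Cyclic subgroups by order — order 1: 1; order 2: 11; order 5: 1; order 10: 1.
Total: 14.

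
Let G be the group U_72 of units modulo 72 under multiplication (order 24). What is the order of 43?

Compute successive powers of 43 mod 72: 43, 49, 19, 25, 67, 1; 43^6 ≡ 1 (mod 72).
So |⟨43⟩| = 6.

6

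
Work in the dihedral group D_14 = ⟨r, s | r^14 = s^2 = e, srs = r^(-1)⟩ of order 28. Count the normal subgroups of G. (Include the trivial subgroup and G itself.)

G has 28 subgroups. Checking conjugation-invariance by order — order 1: 1/1 normal; order 2: 1/15 normal; order 4: 0/7 normal; order 7: 1/1 normal; order 14: 3/3 normal; order 28: 1/1 normal.
Total normal subgroups: 7.

7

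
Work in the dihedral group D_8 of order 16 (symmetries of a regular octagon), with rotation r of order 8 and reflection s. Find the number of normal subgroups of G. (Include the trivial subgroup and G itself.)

7

G has 19 subgroups. Checking conjugation-invariance by order — order 1: 1/1 normal; order 2: 1/9 normal; order 4: 1/5 normal; order 8: 3/3 normal; order 16: 1/1 normal.
Total normal subgroups: 7.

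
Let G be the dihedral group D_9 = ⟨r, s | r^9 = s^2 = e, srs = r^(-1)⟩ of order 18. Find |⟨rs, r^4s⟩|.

6

|⟨rs⟩| = 2 and |⟨r^4s⟩| = 2, so |H| is a multiple of lcm(2, 2) = 2 and divides |G| = 18.
Closing under the operation: H = {e, r^3, r^6, rs, r^4s, r^7s}, so |H| = 6.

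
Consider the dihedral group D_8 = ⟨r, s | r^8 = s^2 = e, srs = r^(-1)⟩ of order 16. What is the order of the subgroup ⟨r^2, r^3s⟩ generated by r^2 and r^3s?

8

|⟨r^2⟩| = 4 and |⟨r^3s⟩| = 2, so |H| is a multiple of lcm(4, 2) = 4 and divides |G| = 16.
Closing under the operation: H = {e, r^2, r^4, r^6, rs, r^3s, r^5s, r^7s}, so |H| = 8.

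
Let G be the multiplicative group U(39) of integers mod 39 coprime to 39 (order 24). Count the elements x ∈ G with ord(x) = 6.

The elements of order 6 are: 4, 10, 17, 23, 29, 35.
That's 6.

6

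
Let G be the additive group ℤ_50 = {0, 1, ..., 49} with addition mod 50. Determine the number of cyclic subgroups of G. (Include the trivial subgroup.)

Each element a generates a cyclic subgroup ⟨a⟩; distinct elements may generate the same one (a cyclic group of order d has φ(d) generators).
Cyclic subgroups by order — order 1: 1; order 2: 1; order 5: 1; order 10: 1; order 25: 1; order 50: 1.
Total: 6.

6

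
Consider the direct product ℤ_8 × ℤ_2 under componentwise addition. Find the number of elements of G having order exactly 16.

0

An element (a,b) has order lcm(ord(a), ord(b)); count pairs with lcm equal to 16.
Enumerating gives 0 such elements.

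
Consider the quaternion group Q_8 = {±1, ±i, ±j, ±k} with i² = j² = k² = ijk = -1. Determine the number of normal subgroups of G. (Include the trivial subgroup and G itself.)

G has 6 subgroups. Checking conjugation-invariance by order — order 1: 1/1 normal; order 2: 1/1 normal; order 4: 3/3 normal; order 8: 1/1 normal.
Total normal subgroups: 6.

6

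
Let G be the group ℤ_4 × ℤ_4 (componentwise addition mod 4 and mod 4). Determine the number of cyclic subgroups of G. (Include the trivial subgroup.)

10

Each element a generates a cyclic subgroup ⟨a⟩; distinct elements may generate the same one (a cyclic group of order d has φ(d) generators).
Cyclic subgroups by order — order 1: 1; order 2: 3; order 4: 6.
Total: 10.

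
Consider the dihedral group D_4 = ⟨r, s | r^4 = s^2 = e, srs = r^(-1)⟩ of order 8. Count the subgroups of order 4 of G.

3

|G| = 8 and 4 | 8, so subgroups of order 4 are possible by Lagrange.
The subgroups of order 4 are: {e, r, r^2, r^3}; {e, r^2, s, r^2s}; {e, r^2, rs, r^3s}.
So G has 3 subgroups of order 4.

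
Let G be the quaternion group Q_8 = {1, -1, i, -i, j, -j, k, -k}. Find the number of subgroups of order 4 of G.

3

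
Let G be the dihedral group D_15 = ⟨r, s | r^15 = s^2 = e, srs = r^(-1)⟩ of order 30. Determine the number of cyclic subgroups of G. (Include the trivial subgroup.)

19

A cyclic subgroup of order d is generated by each of its φ(d) elements of order d, so the cyclic subgroups of order d number (#elements of order d)/φ(d).
Cyclic subgroups by order — order 1: 1; order 2: 15; order 3: 1; order 5: 1; order 15: 1.
Total: 19.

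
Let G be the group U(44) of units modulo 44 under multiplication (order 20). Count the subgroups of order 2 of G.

|G| = 20 and 2 | 20, so subgroups of order 2 are possible by Lagrange.
The subgroups of order 2 are: {1, 21}; {1, 23}; {1, 43}.
So G has 3 subgroups of order 2.

3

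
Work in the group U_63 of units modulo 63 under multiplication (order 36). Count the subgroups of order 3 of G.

|G| = 36 and 3 | 36, so subgroups of order 3 are possible by Lagrange.
The subgroups of order 3 are: {1, 4, 16}; {1, 22, 43}; {1, 25, 58}; {1, 37, 46}.
So G has 4 subgroups of order 3.

4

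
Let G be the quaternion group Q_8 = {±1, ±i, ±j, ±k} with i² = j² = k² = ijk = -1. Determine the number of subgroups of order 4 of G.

|G| = 8 and 4 | 8, so subgroups of order 4 are possible by Lagrange.
The subgroups of order 4 are: {1, -1, i, -i}; {1, -1, j, -j}; {1, -1, k, -k}.
So G has 3 subgroups of order 4.

3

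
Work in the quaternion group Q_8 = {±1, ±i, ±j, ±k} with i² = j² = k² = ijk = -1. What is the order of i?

4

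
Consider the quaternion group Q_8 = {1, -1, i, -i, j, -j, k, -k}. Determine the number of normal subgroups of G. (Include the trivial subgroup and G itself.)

6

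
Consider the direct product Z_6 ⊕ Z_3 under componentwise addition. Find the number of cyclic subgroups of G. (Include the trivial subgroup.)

10

Group the elements of G by the cyclic subgroup they generate; each cyclic subgroup of order d accounts for φ(d) elements.
Cyclic subgroups by order — order 1: 1; order 2: 1; order 3: 4; order 6: 4.
Total: 10.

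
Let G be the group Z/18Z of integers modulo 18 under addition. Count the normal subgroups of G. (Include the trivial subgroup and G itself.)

6

G is abelian, so every subgroup is normal.
G has 6 subgroups in total, hence 6 normal subgroups.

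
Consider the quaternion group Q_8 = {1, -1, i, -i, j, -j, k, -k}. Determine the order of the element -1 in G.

Computing powers of -1: the smallest k with (-1)^k = e is k = 2.

2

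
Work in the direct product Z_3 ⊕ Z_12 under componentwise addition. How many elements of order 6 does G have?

An element (a,b) has order lcm(ord(a), ord(b)); count pairs with lcm equal to 6.
Enumerating gives 8 such elements.

8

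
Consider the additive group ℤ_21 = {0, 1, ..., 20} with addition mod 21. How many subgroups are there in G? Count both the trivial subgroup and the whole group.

Subgroups of the cyclic group ℤ_21 correspond bijectively to divisors of 21.
Divisors of 21: 1, 3, 7, 21.
So ℤ_21 has 4 subgroups.

4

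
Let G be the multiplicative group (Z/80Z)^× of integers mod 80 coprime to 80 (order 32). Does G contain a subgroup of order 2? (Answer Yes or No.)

2 | 32. A subgroup of order 2 is {1, 31}.

Yes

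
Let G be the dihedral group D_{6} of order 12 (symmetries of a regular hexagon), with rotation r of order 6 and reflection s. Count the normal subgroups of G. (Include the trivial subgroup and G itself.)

7

G has 16 subgroups. Checking conjugation-invariance by order — order 1: 1/1 normal; order 2: 1/7 normal; order 3: 1/1 normal; order 4: 0/3 normal; order 6: 3/3 normal; order 12: 1/1 normal.
Total normal subgroups: 7.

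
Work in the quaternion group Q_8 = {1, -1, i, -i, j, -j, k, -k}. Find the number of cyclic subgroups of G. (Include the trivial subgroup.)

Group the elements of G by the cyclic subgroup they generate; each cyclic subgroup of order d accounts for φ(d) elements.
Cyclic subgroups by order — order 1: 1; order 2: 1; order 4: 3.
Total: 5.

5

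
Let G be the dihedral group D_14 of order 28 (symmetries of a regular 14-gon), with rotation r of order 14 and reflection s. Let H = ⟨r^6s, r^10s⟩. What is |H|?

|⟨r^6s⟩| = 2 and |⟨r^10s⟩| = 2, so |H| is a multiple of lcm(2, 2) = 2 and divides |G| = 28.
Closing under the operation: H = {e, r^2, r^4, r^6, r^8, r^10, r^12, s, r^2s, r^4s, r^6s, r^8s, r^10s, r^12s}, so |H| = 14.

14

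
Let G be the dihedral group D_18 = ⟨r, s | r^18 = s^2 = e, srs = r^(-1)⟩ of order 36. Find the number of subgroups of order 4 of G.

9

|G| = 36 and 4 | 36, so subgroups of order 4 are possible by Lagrange.
The subgroups of order 4 are: {e, r^9, rs, r^10s}; {e, r^9, r^2s, r^11s}; {e, r^9, r^3s, r^12s}; {e, r^9, r^4s, r^13s}; … (9 in all).
So G has 9 subgroups of order 4.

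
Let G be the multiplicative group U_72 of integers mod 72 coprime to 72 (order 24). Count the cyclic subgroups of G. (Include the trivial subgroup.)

16

Each element a generates a cyclic subgroup ⟨a⟩; distinct elements may generate the same one (a cyclic group of order d has φ(d) generators).
Cyclic subgroups by order — order 1: 1; order 2: 7; order 3: 1; order 6: 7.
Total: 16.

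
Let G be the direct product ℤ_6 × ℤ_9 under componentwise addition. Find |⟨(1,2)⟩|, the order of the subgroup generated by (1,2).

18

The order of (1,2) in Z_6 × Z_9 is lcm(ord(1) in Z_6, ord(2) in Z_9).
ord(1) = 6 and ord(2) = 9, so |⟨(1,2)⟩| = lcm(6, 9) = 18.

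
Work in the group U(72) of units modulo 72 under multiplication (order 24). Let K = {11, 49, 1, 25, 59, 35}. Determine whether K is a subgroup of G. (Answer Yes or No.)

Yes

|K| = 6 divides |G| = 24, consistent with Lagrange.
K contains the identity, every element's inverse is in K, and K is closed under ·: it is a subgroup.
In fact K = ⟨11⟩.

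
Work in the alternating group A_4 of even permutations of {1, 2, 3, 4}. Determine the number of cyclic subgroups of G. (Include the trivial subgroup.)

A cyclic subgroup of order d is generated by each of its φ(d) elements of order d, so the cyclic subgroups of order d number (#elements of order d)/φ(d).
Cyclic subgroups by order — order 1: 1; order 2: 3; order 3: 4.
Total: 8.

8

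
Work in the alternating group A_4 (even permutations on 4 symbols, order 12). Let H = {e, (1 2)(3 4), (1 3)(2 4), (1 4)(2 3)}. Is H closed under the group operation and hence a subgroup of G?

Yes

|H| = 4 divides |G| = 12, consistent with Lagrange.
H contains the identity, every element's inverse is in H, and H is closed under ∘: it is a subgroup.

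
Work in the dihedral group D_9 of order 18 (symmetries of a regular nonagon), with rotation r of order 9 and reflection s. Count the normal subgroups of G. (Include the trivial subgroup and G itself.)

4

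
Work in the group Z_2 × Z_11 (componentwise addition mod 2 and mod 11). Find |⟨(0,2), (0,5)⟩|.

11

|⟨(0,2)⟩| = 11 and |⟨(0,5)⟩| = 11, so |H| is a multiple of lcm(11, 11) = 11 and divides |G| = 22.
Closing under the operation: H = {(0,0), (0,1), (0,2), (0,3), (0,4), (0,5), (0,6), (0,7), (0,8), (0,9), (0,10)}, so |H| = 11.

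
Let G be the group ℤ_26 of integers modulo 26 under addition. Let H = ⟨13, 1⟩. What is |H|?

26

|⟨13⟩| = 2 and |⟨1⟩| = 26, so |H| is a multiple of lcm(2, 26) = 26 and divides |G| = 26.
Closing {13, 1} under the group operation gives all of G, so |H| = 26.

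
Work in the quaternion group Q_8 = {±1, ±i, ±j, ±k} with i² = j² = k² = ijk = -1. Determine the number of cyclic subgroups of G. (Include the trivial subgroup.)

Group the elements of G by the cyclic subgroup they generate; each cyclic subgroup of order d accounts for φ(d) elements.
Cyclic subgroups by order — order 1: 1; order 2: 1; order 4: 3.
Total: 5.

5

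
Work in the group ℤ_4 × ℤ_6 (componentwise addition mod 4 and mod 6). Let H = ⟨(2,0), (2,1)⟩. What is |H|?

|⟨(2,0)⟩| = 2 and |⟨(2,1)⟩| = 6, so |H| is a multiple of lcm(2, 6) = 6 and divides |G| = 24.
Closing under the operation: H = {(0,0), (0,1), (0,2), (0,3), (0,4), (0,5), (2,0), (2,1), (2,2), (2,3), (2,4), (2,5)}, so |H| = 12.

12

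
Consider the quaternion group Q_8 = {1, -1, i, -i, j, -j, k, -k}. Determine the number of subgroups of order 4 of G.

|G| = 8 and 4 | 8, so subgroups of order 4 are possible by Lagrange.
The subgroups of order 4 are: {1, -1, i, -i}; {1, -1, j, -j}; {1, -1, k, -k}.
So G has 3 subgroups of order 4.

3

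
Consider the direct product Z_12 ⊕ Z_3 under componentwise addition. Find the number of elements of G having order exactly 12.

An element (a,b) has order lcm(ord(a), ord(b)); count pairs with lcm equal to 12.
Enumerating gives 16 such elements.

16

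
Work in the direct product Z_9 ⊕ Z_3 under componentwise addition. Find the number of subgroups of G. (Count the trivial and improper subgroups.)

10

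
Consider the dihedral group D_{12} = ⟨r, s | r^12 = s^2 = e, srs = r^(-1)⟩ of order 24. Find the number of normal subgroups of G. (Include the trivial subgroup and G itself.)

9

G has 34 subgroups. Checking conjugation-invariance by order — order 1: 1/1 normal; order 2: 1/13 normal; order 3: 1/1 normal; order 4: 1/7 normal; order 6: 1/5 normal; order 8: 0/3 normal; order 12: 3/3 normal; order 24: 1/1 normal.
Total normal subgroups: 9.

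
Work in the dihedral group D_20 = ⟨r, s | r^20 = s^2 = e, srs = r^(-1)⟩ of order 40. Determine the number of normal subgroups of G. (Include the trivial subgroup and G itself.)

G has 48 subgroups. Checking conjugation-invariance by order — order 1: 1/1 normal; order 2: 1/21 normal; order 4: 1/11 normal; order 5: 1/1 normal; order 8: 0/5 normal; order 10: 1/5 normal; order 20: 3/3 normal; order 40: 1/1 normal.
Total normal subgroups: 9.

9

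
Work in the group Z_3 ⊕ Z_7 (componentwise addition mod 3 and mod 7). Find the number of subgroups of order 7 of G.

|G| = 21 and 7 | 21, so subgroups of order 7 are possible by Lagrange.
The subgroups of order 7 are: {(0,0), (0,1), (0,2), (0,3), (0,4), (0,5), (0,6)}.
So G has 1 subgroup of order 7.

1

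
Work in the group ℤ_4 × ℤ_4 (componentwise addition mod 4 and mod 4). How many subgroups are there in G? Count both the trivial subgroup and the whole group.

15

|G| = 16, so by Lagrange every subgroup order divides 16. Divisors: 1, 2, 4, 8, 16.
Subgroups by order — order 1: 1; order 2: 3; order 4: 7; order 8: 3; order 16: 1.
Total: 1 + 3 + 7 + 3 + 1 = 15.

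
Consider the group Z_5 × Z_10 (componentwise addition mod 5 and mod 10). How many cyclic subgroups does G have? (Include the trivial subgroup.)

14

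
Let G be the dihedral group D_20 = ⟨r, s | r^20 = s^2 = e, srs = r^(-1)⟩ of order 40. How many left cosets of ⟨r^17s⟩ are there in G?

20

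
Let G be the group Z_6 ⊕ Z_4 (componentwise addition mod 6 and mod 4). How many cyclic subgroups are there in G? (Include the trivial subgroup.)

Each element a generates a cyclic subgroup ⟨a⟩; distinct elements may generate the same one (a cyclic group of order d has φ(d) generators).
Cyclic subgroups by order — order 1: 1; order 2: 3; order 3: 1; order 4: 2; order 6: 3; order 12: 2.
Total: 12.

12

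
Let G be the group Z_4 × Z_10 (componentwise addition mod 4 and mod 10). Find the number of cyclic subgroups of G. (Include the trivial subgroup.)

12

Each element a generates a cyclic subgroup ⟨a⟩; distinct elements may generate the same one (a cyclic group of order d has φ(d) generators).
Cyclic subgroups by order — order 1: 1; order 2: 3; order 4: 2; order 5: 1; order 10: 3; order 20: 2.
Total: 12.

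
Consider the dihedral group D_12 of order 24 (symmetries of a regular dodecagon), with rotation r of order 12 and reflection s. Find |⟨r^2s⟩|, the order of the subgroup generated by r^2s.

Computing powers of r^2s: the smallest k with (r^2s)^k = e is k = 2.

2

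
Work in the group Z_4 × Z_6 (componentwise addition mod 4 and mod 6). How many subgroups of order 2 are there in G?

3

|G| = 24 and 2 | 24, so subgroups of order 2 are possible by Lagrange.
The subgroups of order 2 are: {(0,0), (0,3)}; {(0,0), (2,0)}; {(0,0), (2,3)}.
So G has 3 subgroups of order 2.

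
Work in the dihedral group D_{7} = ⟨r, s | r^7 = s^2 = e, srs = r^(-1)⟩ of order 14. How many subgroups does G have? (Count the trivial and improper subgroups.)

10

|G| = 14, so by Lagrange every subgroup order divides 14. Divisors: 1, 2, 7, 14.
Subgroups by order — order 1: 1; order 2: 7; order 7: 1; order 14: 1.
Total: 1 + 7 + 1 + 1 = 10.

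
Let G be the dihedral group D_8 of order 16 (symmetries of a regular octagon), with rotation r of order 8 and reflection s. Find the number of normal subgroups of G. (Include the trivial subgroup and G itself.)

G has 19 subgroups. Checking conjugation-invariance by order — order 1: 1/1 normal; order 2: 1/9 normal; order 4: 1/5 normal; order 8: 3/3 normal; order 16: 1/1 normal.
Total normal subgroups: 7.

7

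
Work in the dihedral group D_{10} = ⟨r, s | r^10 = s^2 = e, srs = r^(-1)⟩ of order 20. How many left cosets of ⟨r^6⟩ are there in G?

4

|⟨r^6⟩| = 5 and |G| = 20.
By Lagrange, [G : H] = |G|/|H| = 20/5 = 4.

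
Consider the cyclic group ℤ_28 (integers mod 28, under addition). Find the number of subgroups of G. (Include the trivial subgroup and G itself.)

Subgroups of the cyclic group ℤ_28 correspond bijectively to divisors of 28.
Divisors of 28: 1, 2, 4, 7, 14, 28.
So ℤ_28 has 6 subgroups.

6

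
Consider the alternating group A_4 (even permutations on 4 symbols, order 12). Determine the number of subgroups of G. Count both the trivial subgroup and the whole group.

10

|G| = 12, so by Lagrange every subgroup order divides 12. Divisors: 1, 2, 3, 4, 6, 12.
Subgroups by order — order 1: 1; order 2: 3; order 3: 4; order 4: 1; order 6: 0; order 12: 1.
Total: 1 + 3 + 4 + 1 + 0 + 1 = 10.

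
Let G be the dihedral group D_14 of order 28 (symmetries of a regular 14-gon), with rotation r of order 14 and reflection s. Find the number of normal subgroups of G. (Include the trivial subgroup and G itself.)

7

G has 28 subgroups. Checking conjugation-invariance by order — order 1: 1/1 normal; order 2: 1/15 normal; order 4: 0/7 normal; order 7: 1/1 normal; order 14: 3/3 normal; order 28: 1/1 normal.
Total normal subgroups: 7.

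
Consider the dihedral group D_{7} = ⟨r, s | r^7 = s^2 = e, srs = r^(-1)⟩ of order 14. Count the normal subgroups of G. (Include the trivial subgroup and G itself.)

3

G has 10 subgroups. Checking conjugation-invariance by order — order 1: 1/1 normal; order 2: 0/7 normal; order 7: 1/1 normal; order 14: 1/1 normal.
Total normal subgroups: 3.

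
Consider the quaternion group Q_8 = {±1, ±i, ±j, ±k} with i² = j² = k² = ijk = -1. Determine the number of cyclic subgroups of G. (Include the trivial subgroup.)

5

A cyclic subgroup of order d is generated by each of its φ(d) elements of order d, so the cyclic subgroups of order d number (#elements of order d)/φ(d).
Cyclic subgroups by order — order 1: 1; order 2: 1; order 4: 3.
Total: 5.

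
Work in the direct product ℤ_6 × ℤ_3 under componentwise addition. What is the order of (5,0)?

6

The order of (5,0) in Z_6 × Z_3 is lcm(ord(5) in Z_6, ord(0) in Z_3).
ord(5) = 6 and ord(0) = 1, so |⟨(5,0)⟩| = lcm(6, 1) = 6.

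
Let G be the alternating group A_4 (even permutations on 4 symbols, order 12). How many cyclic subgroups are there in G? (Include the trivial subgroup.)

8

A cyclic subgroup of order d is generated by each of its φ(d) elements of order d, so the cyclic subgroups of order d number (#elements of order d)/φ(d).
Cyclic subgroups by order — order 1: 1; order 2: 3; order 3: 4.
Total: 8.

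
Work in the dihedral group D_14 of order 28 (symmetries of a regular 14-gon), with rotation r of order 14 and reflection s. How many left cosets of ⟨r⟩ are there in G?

2

|⟨r⟩| = 14 and |G| = 28.
By Lagrange, [G : H] = |G|/|H| = 28/14 = 2.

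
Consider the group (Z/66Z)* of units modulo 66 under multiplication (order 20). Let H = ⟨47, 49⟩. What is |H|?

10

|⟨47⟩| = 10 and |⟨49⟩| = 5, so |H| is a multiple of lcm(10, 5) = 10 and divides |G| = 20.
Closing under the operation: H = {1, 5, 23, 25, 31, 37, 47, 49, 53, 59}, so |H| = 10.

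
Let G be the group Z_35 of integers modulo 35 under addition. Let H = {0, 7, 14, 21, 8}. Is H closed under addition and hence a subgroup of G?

7 ∈ H but its inverse 28 ∉ H, so H is not a subgroup.

No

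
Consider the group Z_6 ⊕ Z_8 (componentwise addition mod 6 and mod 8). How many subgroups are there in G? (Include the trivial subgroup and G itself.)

|G| = 48, so by Lagrange every subgroup order divides 48. Divisors: 1, 2, 3, 4, 6, 8, 12, 16, 24, 48.
Subgroups by order — order 1: 1; order 2: 3; order 3: 1; order 4: 3; order 6: 3; order 8: 3; order 12: 3; order 16: 1; order 24: 3; order 48: 1.
Total: 1 + 3 + 1 + 3 + 3 + 3 + 3 + 1 + 3 + 1 = 22.

22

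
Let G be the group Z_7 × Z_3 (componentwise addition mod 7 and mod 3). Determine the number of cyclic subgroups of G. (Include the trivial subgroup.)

Group the elements of G by the cyclic subgroup they generate; each cyclic subgroup of order d accounts for φ(d) elements.
Cyclic subgroups by order — order 1: 1; order 3: 1; order 7: 1; order 21: 1.
Total: 4.

4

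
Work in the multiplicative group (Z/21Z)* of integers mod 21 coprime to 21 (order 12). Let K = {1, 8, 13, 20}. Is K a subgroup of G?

|K| = 4 divides |G| = 12, consistent with Lagrange.
K contains the identity, every element's inverse is in K, and K is closed under ·: it is a subgroup.

Yes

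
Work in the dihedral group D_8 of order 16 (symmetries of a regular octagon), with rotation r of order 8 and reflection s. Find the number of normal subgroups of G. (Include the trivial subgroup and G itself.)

G has 19 subgroups. Checking conjugation-invariance by order — order 1: 1/1 normal; order 2: 1/9 normal; order 4: 1/5 normal; order 8: 3/3 normal; order 16: 1/1 normal.
Total normal subgroups: 7.

7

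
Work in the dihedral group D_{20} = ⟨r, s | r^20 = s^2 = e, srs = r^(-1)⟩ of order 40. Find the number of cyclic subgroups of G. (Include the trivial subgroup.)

26

Group the elements of G by the cyclic subgroup they generate; each cyclic subgroup of order d accounts for φ(d) elements.
Cyclic subgroups by order — order 1: 1; order 2: 21; order 4: 1; order 5: 1; order 10: 1; order 20: 1.
Total: 26.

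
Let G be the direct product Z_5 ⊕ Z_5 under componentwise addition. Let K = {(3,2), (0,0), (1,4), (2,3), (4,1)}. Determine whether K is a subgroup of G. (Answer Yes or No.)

Yes

|K| = 5 divides |G| = 25, consistent with Lagrange.
K contains the identity, every element's inverse is in K, and K is closed under +: it is a subgroup.
In fact K = ⟨(2,3)⟩.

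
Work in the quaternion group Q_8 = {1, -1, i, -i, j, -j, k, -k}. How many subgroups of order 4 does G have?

|G| = 8 and 4 | 8, so subgroups of order 4 are possible by Lagrange.
The subgroups of order 4 are: {1, -1, i, -i}; {1, -1, j, -j}; {1, -1, k, -k}.
So G has 3 subgroups of order 4.

3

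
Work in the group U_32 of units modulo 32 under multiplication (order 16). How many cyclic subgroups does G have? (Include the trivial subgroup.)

8

Each element a generates a cyclic subgroup ⟨a⟩; distinct elements may generate the same one (a cyclic group of order d has φ(d) generators).
Cyclic subgroups by order — order 1: 1; order 2: 3; order 4: 2; order 8: 2.
Total: 8.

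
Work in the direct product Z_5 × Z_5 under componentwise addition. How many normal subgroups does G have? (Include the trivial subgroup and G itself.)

G is abelian, so every subgroup is normal.
G has 8 subgroups in total, hence 8 normal subgroups.

8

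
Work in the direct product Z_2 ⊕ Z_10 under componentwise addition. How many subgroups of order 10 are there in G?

|G| = 20 and 10 | 20, so subgroups of order 10 are possible by Lagrange.
The subgroups of order 10 are: {(0,0), (0,1), (0,2), (0,3), (0,4), (0,5), (0,6), (0,7), (0,8), (0,9)}; {(0,0), (0,2), (0,4), (0,6), (0,8), (1,0), (1,2), (1,4), (1,6), (1,8)}; {(0,0), (0,2), (0,4), (0,6), (0,8), (1,1), (1,3), (1,5), (1,7), (1,9)}.
So G has 3 subgroups of order 10.

3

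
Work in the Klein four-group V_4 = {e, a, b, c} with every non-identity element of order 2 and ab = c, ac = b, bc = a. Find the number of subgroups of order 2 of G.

3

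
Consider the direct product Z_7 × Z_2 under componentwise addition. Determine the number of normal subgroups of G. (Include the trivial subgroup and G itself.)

4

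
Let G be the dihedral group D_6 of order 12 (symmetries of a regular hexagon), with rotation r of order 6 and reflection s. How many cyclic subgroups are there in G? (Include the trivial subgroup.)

Each element a generates a cyclic subgroup ⟨a⟩; distinct elements may generate the same one (a cyclic group of order d has φ(d) generators).
Cyclic subgroups by order — order 1: 1; order 2: 7; order 3: 1; order 6: 1.
Total: 10.

10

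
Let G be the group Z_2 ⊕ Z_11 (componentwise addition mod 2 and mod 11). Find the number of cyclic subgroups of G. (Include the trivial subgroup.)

4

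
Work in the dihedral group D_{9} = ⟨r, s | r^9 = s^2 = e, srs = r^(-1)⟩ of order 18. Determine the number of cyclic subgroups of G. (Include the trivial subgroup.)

Group the elements of G by the cyclic subgroup they generate; each cyclic subgroup of order d accounts for φ(d) elements.
Cyclic subgroups by order — order 1: 1; order 2: 9; order 3: 1; order 9: 1.
Total: 12.

12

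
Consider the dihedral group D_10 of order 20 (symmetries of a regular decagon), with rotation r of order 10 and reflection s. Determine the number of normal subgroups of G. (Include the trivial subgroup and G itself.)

7

G has 22 subgroups. Checking conjugation-invariance by order — order 1: 1/1 normal; order 2: 1/11 normal; order 4: 0/5 normal; order 5: 1/1 normal; order 10: 3/3 normal; order 20: 1/1 normal.
Total normal subgroups: 7.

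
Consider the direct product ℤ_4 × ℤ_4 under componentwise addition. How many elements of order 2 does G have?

3

An element (a,b) has order lcm(ord(a), ord(b)); count pairs with lcm equal to 2.
Enumerating gives 3 such elements.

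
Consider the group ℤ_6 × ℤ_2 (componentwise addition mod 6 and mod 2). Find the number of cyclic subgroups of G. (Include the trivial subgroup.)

8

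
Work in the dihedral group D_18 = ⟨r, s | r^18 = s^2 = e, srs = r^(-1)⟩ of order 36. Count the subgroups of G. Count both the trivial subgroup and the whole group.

45

|G| = 36, so by Lagrange every subgroup order divides 36. Divisors: 1, 2, 3, 4, 6, 9, 12, 18, 36.
Subgroups by order — order 1: 1; order 2: 19; order 3: 1; order 4: 9; order 6: 7; order 9: 1; order 12: 3; order 18: 3; order 36: 1.
Total: 1 + 19 + 1 + 9 + 7 + 1 + 3 + 3 + 1 = 45.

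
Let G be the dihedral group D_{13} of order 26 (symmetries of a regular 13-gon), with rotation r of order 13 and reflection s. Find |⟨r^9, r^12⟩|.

|⟨r^9⟩| = 13 and |⟨r^12⟩| = 13, so |H| is a multiple of lcm(13, 13) = 13 and divides |G| = 26.
Closing under the operation: H = {e, r, r^2, r^3, r^4, r^5, r^6, r^7, r^8, r^9, r^10, r^11, r^12}, so |H| = 13.

13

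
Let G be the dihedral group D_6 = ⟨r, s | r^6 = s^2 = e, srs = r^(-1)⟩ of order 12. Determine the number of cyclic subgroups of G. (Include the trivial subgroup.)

10

Each element a generates a cyclic subgroup ⟨a⟩; distinct elements may generate the same one (a cyclic group of order d has φ(d) generators).
Cyclic subgroups by order — order 1: 1; order 2: 7; order 3: 1; order 6: 1.
Total: 10.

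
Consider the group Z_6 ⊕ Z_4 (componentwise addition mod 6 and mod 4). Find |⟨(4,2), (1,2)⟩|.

12

|⟨(4,2)⟩| = 6 and |⟨(1,2)⟩| = 6, so |H| is a multiple of lcm(6, 6) = 6 and divides |G| = 24.
Closing under the operation: H = {(0,0), (0,2), (1,0), (1,2), (2,0), (2,2), (3,0), (3,2), (4,0), (4,2), (5,0), (5,2)}, so |H| = 12.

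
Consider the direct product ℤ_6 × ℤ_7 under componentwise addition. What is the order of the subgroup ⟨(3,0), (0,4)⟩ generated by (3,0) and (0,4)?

14

|⟨(3,0)⟩| = 2 and |⟨(0,4)⟩| = 7, so |H| is a multiple of lcm(2, 7) = 14 and divides |G| = 42.
Closing under the operation: H = {(0,0), (0,1), (0,2), (0,3), (0,4), (0,5), (0,6), (3,0), (3,1), (3,2), (3,3), (3,4), (3,5), (3,6)}, so |H| = 14.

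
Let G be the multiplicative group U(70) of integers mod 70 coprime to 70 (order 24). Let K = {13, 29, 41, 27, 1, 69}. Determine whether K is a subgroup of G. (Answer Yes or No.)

No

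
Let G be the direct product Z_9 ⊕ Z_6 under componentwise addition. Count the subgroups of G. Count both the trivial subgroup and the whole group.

|G| = 54, so by Lagrange every subgroup order divides 54. Divisors: 1, 2, 3, 6, 9, 18, 27, 54.
Subgroups by order — order 1: 1; order 2: 1; order 3: 4; order 6: 4; order 9: 4; order 18: 4; order 27: 1; order 54: 1.
Total: 1 + 1 + 4 + 4 + 4 + 4 + 1 + 1 = 20.

20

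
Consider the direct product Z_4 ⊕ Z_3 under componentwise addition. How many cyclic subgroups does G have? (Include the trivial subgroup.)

6

A cyclic subgroup of order d is generated by each of its φ(d) elements of order d, so the cyclic subgroups of order d number (#elements of order d)/φ(d).
Cyclic subgroups by order — order 1: 1; order 2: 1; order 3: 1; order 4: 1; order 6: 1; order 12: 1.
Total: 6.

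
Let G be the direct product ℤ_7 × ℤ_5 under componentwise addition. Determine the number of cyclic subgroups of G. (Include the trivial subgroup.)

4

Group the elements of G by the cyclic subgroup they generate; each cyclic subgroup of order d accounts for φ(d) elements.
Cyclic subgroups by order — order 1: 1; order 5: 1; order 7: 1; order 35: 1.
Total: 4.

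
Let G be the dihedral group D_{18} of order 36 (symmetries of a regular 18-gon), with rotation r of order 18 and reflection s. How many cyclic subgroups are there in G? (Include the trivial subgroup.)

Group the elements of G by the cyclic subgroup they generate; each cyclic subgroup of order d accounts for φ(d) elements.
Cyclic subgroups by order — order 1: 1; order 2: 19; order 3: 1; order 6: 1; order 9: 1; order 18: 1.
Total: 24.

24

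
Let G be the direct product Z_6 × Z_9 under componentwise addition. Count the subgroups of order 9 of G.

4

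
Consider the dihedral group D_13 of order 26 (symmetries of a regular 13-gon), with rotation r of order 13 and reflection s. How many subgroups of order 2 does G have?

|G| = 26 and 2 | 26, so subgroups of order 2 are possible by Lagrange.
The subgroups of order 2 are: {e, r^10s}; {e, r^11s}; {e, r^12s}; {e, r^2s}; … (13 in all).
So G has 13 subgroups of order 2.

13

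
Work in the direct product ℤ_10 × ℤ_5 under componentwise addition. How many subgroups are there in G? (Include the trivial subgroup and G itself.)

|G| = 50, so by Lagrange every subgroup order divides 50. Divisors: 1, 2, 5, 10, 25, 50.
Subgroups by order — order 1: 1; order 2: 1; order 5: 6; order 10: 6; order 25: 1; order 50: 1.
Total: 1 + 1 + 6 + 6 + 1 + 1 = 16.

16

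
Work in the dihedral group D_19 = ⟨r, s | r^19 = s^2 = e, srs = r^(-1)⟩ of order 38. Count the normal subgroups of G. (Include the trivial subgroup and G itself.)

3

G has 22 subgroups. Checking conjugation-invariance by order — order 1: 1/1 normal; order 2: 0/19 normal; order 19: 1/1 normal; order 38: 1/1 normal.
Total normal subgroups: 3.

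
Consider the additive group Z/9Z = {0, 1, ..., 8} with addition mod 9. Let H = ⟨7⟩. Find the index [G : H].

1

|⟨7⟩| = 9 and |G| = 9.
By Lagrange, [G : H] = |G|/|H| = 9/9 = 1.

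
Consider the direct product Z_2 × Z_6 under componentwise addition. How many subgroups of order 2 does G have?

3

|G| = 12 and 2 | 12, so subgroups of order 2 are possible by Lagrange.
The subgroups of order 2 are: {(0,0), (0,3)}; {(0,0), (1,0)}; {(0,0), (1,3)}.
So G has 3 subgroups of order 2.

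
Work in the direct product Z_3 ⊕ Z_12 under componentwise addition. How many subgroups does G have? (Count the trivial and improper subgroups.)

|G| = 36, so by Lagrange every subgroup order divides 36. Divisors: 1, 2, 3, 4, 6, 9, 12, 18, 36.
Subgroups by order — order 1: 1; order 2: 1; order 3: 4; order 4: 1; order 6: 4; order 9: 1; order 12: 4; order 18: 1; order 36: 1.
Total: 1 + 1 + 4 + 1 + 4 + 1 + 4 + 1 + 1 = 18.

18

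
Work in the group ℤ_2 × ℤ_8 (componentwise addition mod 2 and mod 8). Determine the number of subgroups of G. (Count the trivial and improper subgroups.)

|G| = 16, so by Lagrange every subgroup order divides 16. Divisors: 1, 2, 4, 8, 16.
Subgroups by order — order 1: 1; order 2: 3; order 4: 3; order 8: 3; order 16: 1.
Total: 1 + 3 + 3 + 3 + 1 = 11.

11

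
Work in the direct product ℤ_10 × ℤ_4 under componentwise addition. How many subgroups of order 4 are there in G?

|G| = 40 and 4 | 40, so subgroups of order 4 are possible by Lagrange.
The subgroups of order 4 are: {(0,0), (0,1), (0,2), (0,3)}; {(0,0), (0,2), (5,0), (5,2)}; {(0,0), (0,2), (5,1), (5,3)}.
So G has 3 subgroups of order 4.

3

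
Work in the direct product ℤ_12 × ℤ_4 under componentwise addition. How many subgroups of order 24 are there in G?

3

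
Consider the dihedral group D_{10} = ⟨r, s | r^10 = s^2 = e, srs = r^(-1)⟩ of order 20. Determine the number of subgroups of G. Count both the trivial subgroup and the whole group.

22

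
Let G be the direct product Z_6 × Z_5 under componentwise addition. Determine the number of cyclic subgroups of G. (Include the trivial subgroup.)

8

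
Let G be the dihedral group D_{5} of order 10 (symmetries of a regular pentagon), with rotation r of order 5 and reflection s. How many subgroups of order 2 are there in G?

5

|G| = 10 and 2 | 10, so subgroups of order 2 are possible by Lagrange.
The subgroups of order 2 are: {e, r^2s}; {e, r^3s}; {e, r^4s}; {e, rs}; … (5 in all).
So G has 5 subgroups of order 2.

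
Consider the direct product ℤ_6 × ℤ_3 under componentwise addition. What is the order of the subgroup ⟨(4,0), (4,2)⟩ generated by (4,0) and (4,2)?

9

|⟨(4,0)⟩| = 3 and |⟨(4,2)⟩| = 3, so |H| is a multiple of lcm(3, 3) = 3 and divides |G| = 18.
Closing under the operation: H = {(0,0), (0,1), (0,2), (2,0), (2,1), (2,2), (4,0), (4,1), (4,2)}, so |H| = 9.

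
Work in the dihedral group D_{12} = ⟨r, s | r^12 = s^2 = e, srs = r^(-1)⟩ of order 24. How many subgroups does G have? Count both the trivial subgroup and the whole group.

34

|G| = 24, so by Lagrange every subgroup order divides 24. Divisors: 1, 2, 3, 4, 6, 8, 12, 24.
Subgroups by order — order 1: 1; order 2: 13; order 3: 1; order 4: 7; order 6: 5; order 8: 3; order 12: 3; order 24: 1.
Total: 1 + 13 + 1 + 7 + 5 + 3 + 3 + 1 = 34.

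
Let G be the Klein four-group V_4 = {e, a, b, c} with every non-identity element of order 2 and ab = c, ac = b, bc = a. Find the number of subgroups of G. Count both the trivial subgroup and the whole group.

5

|G| = 4, so by Lagrange every subgroup order divides 4. Divisors: 1, 2, 4.
Subgroups by order — order 1: 1; order 2: 3; order 4: 1.
Total: 1 + 3 + 1 = 5.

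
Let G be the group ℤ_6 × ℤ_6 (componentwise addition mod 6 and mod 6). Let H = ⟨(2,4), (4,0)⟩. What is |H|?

|⟨(2,4)⟩| = 3 and |⟨(4,0)⟩| = 3, so |H| is a multiple of lcm(3, 3) = 3 and divides |G| = 36.
Closing under the operation: H = {(0,0), (0,2), (0,4), (2,0), (2,2), (2,4), (4,0), (4,2), (4,4)}, so |H| = 9.

9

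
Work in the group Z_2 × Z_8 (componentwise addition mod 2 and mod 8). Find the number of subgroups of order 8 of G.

3

|G| = 16 and 8 | 16, so subgroups of order 8 are possible by Lagrange.
The subgroups of order 8 are: {(0,0), (0,1), (0,2), (0,3), (0,4), (0,5), (0,6), (0,7)}; {(0,0), (0,2), (0,4), (0,6), (1,0), (1,2), (1,4), (1,6)}; {(0,0), (0,2), (0,4), (0,6), (1,1), (1,3), (1,5), (1,7)}.
So G has 3 subgroups of order 8.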